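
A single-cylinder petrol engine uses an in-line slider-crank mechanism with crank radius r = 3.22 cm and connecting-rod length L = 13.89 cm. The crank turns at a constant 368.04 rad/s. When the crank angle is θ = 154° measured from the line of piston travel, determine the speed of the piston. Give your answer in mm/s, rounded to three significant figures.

4110

ω = 368 rad/s
For an in-line slider-crank, x = r cosθ + √(L² − r² sin²θ), so v = −rω sinθ·[1 + r cosθ/√(L² − r² sin²θ)].
With r = 0.0322 m, L = 0.1389 m, θ = 154°: √(L² − r² sin²θ) = 0.13818 m.
v = −0.0322·368·0.43837·[1 + 0.0322·-0.89879/0.13818] = -4.107 m/s.
|v| = 4.107 m/s = 4107 mm/s.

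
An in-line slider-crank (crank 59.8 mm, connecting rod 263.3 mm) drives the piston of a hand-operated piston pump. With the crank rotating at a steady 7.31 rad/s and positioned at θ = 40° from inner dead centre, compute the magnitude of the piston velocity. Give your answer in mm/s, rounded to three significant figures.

ω = 7.31 rad/s
For an in-line slider-crank, x = r cosθ + √(L² − r² sin²θ), so v = −rω sinθ·[1 + r cosθ/√(L² − r² sin²θ)].
With r = 0.0598 m, L = 0.2633 m, θ = 40°: √(L² − r² sin²θ) = 0.26048 m.
v = −0.0598·7.31·0.64279·[1 + 0.0598·0.76604/0.26048] = -0.3304 m/s.
|v| = 0.3304 m/s = 330.4 mm/s.

330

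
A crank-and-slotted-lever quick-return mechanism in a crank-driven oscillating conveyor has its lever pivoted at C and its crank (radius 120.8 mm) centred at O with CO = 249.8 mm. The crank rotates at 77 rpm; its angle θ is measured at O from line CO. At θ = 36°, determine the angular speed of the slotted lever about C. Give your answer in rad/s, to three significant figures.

2.50

ω = 8.063 rad/s (from 77 rpm).
Crank pin A relative to C: A = (d + r cosθ, r sinθ); lever angle φ = atan2(r sinθ, d + r cosθ).
Differentiating tanφ: φ̇ = rω(d cosθ + r)/(d² + r² + 2dr cosθ).
d² + r² + 2dr cosθ = |CA|² = 0.125818 m²;  d cosθ + r = +0.32289 m.
|ω_lever| = |0.1208·8.063·+0.32289| / 0.125818 = 2.4998 rad/s.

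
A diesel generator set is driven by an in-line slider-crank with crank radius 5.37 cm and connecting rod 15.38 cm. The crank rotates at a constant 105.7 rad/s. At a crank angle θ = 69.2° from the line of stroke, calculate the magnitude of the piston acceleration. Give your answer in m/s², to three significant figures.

50.7

ω = 105.7 rad/s
x(θ) = r cosθ + √(L² − r² sin²θ); with ω constant, a = ω²·d²x/dθ².
d²x/dθ² = −r cosθ − r²(cos2θ)/√u − r⁴ sin²2θ/(4u^{3/2}),  u = L² − r² sin²θ = 0.0211344 m².
Substituting r = 0.0537 m, L = 0.1538 m, θ = 69.2°: d²x/dθ² = -0.0045342 m.
a = ω²·d²x/dθ² = (105.7)²·(-0.0045342) = -50.658 m/s²;  |a| = 50.658 m/s².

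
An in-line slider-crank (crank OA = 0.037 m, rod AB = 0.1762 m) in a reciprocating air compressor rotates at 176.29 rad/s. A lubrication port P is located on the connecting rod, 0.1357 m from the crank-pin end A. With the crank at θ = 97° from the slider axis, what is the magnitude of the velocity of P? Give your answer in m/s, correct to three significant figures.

6.35

ω = 176.3 rad/s.  Crank-pin speed |V_A| = rω = 6.5227 m/s, perpendicular to OA.
Rod angle: sinφ = −(r/L) sinθ ⇒ φ = -12.030°; ω_rod = −rω cosθ/√(L²−r²sin²θ) = +4.6128 rad/s.
V_P = V_A + ω_rod × AP, with AP = 0.1357 m along the rod.
Components: V_Px = −rω sinθ − a·ω_rod·sinφ = -6.3436 m/s;  V_Py = rω cosθ + a·ω_rod·cosφ = -0.18271 m/s.
|V_P| = √(V_Px² + V_Py²) = 6.3463 m/s.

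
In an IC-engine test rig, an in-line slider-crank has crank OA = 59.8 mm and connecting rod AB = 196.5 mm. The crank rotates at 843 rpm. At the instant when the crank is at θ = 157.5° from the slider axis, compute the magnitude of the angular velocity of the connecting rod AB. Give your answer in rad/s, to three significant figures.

25.0

ω = 88.28 rad/s (converted from 843 rpm).
The rod makes angle φ with the slider axis where L sinφ = r sinθ; differentiating, L cosφ·φ̇ = r ω cosθ.
L cosφ = √(L² − r² sin²θ) = 0.19516 m.
|ω_rod| = r ω |cosθ| / √(L² − r² sin²θ) = 0.0598·88.28·0.92388/0.19516 = 24.991 rad/s.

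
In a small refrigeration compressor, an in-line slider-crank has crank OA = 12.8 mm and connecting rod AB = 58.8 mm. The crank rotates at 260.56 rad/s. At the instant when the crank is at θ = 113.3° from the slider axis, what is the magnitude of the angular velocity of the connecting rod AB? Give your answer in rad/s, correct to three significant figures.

ω = 260.6 rad/s
The rod makes angle φ with the slider axis where L sinφ = r sinθ; differentiating, L cosφ·φ̇ = r ω cosθ.
L cosφ = √(L² − r² sin²θ) = 0.057613 m.
|ω_rod| = r ω |cosθ| / √(L² − r² sin²θ) = 0.0128·260.6·0.39555/0.057613 = 22.898 rad/s.

22.9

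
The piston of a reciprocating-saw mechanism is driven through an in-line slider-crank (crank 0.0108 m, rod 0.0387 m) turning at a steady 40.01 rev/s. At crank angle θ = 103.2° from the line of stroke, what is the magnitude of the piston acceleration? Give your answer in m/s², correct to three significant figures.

ω = 2π·40 = 251.4 rad/s
x(θ) = r cosθ + √(L² − r² sin²θ); with ω constant, a = ω²·d²x/dθ².
d²x/dθ² = −r cosθ − r²(cos2θ)/√u − r⁴ sin²2θ/(4u^{3/2}),  u = L² − r² sin²θ = 0.00138713 m².
Substituting r = 0.0108 m, L = 0.0387 m, θ = 103.2°: d²x/dθ² = +0.0052583 m.
a = ω²·d²x/dθ² = (251.4)²·(+0.0052583) = +332.31 m/s²;  |a| = 332.31 m/s².

332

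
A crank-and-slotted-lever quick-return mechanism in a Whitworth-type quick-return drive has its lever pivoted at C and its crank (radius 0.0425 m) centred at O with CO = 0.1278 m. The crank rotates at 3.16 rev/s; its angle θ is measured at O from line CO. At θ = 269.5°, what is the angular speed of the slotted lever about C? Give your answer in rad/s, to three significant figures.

1.94

ω = 19.85 rad/s (from 3.16 rev/s).
Crank pin A relative to C: A = (d + r cosθ, r sinθ); lever angle φ = atan2(r sinθ, d + r cosθ).
Differentiating tanφ: φ̇ = rω(d cosθ + r)/(d² + r² + 2dr cosθ).
d² + r² + 2dr cosθ = |CA|² = 0.0180443 m²;  d cosθ + r = +0.041385 m.
|ω_lever| = |0.0425·19.85·+0.041385| / 0.0180443 = 1.9353 rad/s.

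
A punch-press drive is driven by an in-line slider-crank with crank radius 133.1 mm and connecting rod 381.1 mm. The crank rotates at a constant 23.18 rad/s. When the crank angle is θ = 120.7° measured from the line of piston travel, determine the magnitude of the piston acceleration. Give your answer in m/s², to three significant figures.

48.4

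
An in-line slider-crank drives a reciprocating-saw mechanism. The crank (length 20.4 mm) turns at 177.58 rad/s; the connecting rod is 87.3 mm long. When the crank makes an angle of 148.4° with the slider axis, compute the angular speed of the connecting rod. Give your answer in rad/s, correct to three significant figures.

35.6

ω = 177.6 rad/s
The rod makes angle φ with the slider axis where L sinφ = r sinθ; differentiating, L cosφ·φ̇ = r ω cosθ.
L cosφ = √(L² − r² sin²θ) = 0.086643 m.
|ω_rod| = r ω |cosθ| / √(L² − r² sin²θ) = 0.0204·177.6·0.85173/0.086643 = 35.612 rad/s.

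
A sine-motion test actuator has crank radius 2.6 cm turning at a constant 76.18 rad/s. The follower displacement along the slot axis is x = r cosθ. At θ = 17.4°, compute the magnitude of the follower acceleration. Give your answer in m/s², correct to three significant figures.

ω = 76.18 rad/s
x = r cosθ ⇒ ẍ = −rω² cosθ (ω constant).
|a| = rω²|cosθ| = 0.026·(76.18)²·|cos 17.4°| = 143.98 m/s².

144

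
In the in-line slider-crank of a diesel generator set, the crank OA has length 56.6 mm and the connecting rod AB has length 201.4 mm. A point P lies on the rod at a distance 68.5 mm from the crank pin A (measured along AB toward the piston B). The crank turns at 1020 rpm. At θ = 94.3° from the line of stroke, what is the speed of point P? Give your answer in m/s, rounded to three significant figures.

ω = 106.8 rad/s.  Crank-pin speed |V_A| = rω = 6.0457 m/s, perpendicular to OA.
Rod angle: sinφ = −(r/L) sinθ ⇒ φ = -16.275°; ω_rod = −rω cosθ/√(L²−r²sin²θ) = +2.3447 rad/s.
V_P = V_A + ω_rod × AP, with AP = 0.0685 m along the rod.
Components: V_Px = −rω sinθ − a·ω_rod·sinφ = -5.9837 m/s;  V_Py = rω cosθ + a·ω_rod·cosφ = -0.29912 m/s.
|V_P| = √(V_Px² + V_Py²) = 5.9911 m/s.

5.99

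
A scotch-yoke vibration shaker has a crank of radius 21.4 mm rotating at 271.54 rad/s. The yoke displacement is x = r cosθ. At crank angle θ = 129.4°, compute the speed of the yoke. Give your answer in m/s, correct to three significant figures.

ω = 271.5 rad/s
x = r cosθ ⇒ ẋ = −rω sinθ.
|v| = rω|sinθ| = 0.0214·271.5·|sin 129.4°| = 4.4903 m/s.

4.49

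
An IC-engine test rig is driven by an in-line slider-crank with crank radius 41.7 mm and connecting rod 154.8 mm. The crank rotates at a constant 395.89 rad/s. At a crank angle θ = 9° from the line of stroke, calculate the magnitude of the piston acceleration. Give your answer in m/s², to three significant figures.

8130

ω = 395.9 rad/s
x(θ) = r cosθ + √(L² − r² sin²θ); with ω constant, a = ω²·d²x/dθ².
d²x/dθ² = −r cosθ − r²(cos2θ)/√u − r⁴ sin²2θ/(4u^{3/2}),  u = L² − r² sin²θ = 0.0239205 m².
Substituting r = 0.0417 m, L = 0.1548 m, θ = 9°: d²x/dθ² = -0.051899 m.
a = ω²·d²x/dθ² = (395.9)²·(-0.051899) = -8134.1 m/s²;  |a| = 8134.1 m/s².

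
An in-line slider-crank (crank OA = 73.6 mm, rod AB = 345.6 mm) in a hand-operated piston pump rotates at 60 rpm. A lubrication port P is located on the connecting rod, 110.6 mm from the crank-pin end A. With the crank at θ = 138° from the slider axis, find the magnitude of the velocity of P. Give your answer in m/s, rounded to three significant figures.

0.375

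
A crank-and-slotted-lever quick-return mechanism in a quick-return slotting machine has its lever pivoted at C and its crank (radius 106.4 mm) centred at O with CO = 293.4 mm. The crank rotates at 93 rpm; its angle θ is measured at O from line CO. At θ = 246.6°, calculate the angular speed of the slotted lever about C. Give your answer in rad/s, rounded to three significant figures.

0.144

ω = 9.739 rad/s (from 93 rpm).
Crank pin A relative to C: A = (d + r cosθ, r sinθ); lever angle φ = atan2(r sinθ, d + r cosθ).
Differentiating tanφ: φ̇ = rω(d cosθ + r)/(d² + r² + 2dr cosθ).
d² + r² + 2dr cosθ = |CA|² = 0.0726084 m²;  d cosθ + r = -0.010123 m.
|ω_lever| = |0.1064·9.739·-0.010123| / 0.0726084 = 0.14447 rad/s.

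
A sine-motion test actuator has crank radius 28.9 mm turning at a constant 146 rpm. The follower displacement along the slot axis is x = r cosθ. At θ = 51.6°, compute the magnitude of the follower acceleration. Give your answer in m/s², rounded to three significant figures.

ω = 15.29 rad/s (from 146 rpm).
x = r cosθ ⇒ ẍ = −rω² cosθ (ω constant).
|a| = rω²|cosθ| = 0.0289·(15.29)²·|cos 51.6°| = 4.1962 m/s².

4.20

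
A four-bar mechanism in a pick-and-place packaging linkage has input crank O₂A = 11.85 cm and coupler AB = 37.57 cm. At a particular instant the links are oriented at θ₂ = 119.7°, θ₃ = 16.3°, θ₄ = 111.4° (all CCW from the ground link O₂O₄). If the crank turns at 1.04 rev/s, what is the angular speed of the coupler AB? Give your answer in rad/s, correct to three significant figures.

ω₂ = 6.535 rad/s (from 1.04 rev/s).
Differentiating the loop-closure r₂e^{iθ₂}+r₃e^{iθ₃}=r₁+r₄e^{iθ₄} gives r₂ω₂e^{iθ₂}+r₃ω₃e^{iθ₃}=r₄ω₄e^{iθ₄}.
Eliminating the other unknown: ω₃ = r₂ω₂ sin(θ₄−θ₂) / [r₃ sin(θ₃−θ₄)].
Numerator sine = -0.14436; denominator sine = -0.99604.
Result = 0.1185·6.535·(-0.14436) / (0.3757·(-0.99604)) = +0.29871 rad/s; magnitude 0.29871 rad/s.

0.299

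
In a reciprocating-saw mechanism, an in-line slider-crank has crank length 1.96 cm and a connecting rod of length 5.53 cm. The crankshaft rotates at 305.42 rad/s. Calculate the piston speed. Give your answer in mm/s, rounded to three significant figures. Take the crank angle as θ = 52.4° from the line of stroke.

5810

ω = 305.4 rad/s
For an in-line slider-crank, x = r cosθ + √(L² − r² sin²θ), so v = −rω sinθ·[1 + r cosθ/√(L² − r² sin²θ)].
With r = 0.0196 m, L = 0.0553 m, θ = 52.4°: √(L² − r² sin²θ) = 0.053075 m.
v = −0.0196·305.4·0.79229·[1 + 0.0196·0.61015/0.053075] = -5.8115 m/s.
|v| = 5.8115 m/s = 5811.5 mm/s.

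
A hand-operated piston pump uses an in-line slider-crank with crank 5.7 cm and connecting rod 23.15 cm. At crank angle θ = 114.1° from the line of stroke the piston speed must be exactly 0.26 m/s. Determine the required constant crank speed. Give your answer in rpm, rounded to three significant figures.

53.2

For an in-line slider-crank, |v_piston| = rω|sinθ|·[1 + r cosθ/√(L² − r² sin²θ)].
With r = 0.057 m, L = 0.2315 m, θ = 114.1°: the bracketed kinematic factor |dx/dθ| = 0.046663 m.
ω = v/|dx/dθ| = 0.26/0.046663 = 5.5719 rad/s.
N = 60ω/(2π) = 53.207 rpm.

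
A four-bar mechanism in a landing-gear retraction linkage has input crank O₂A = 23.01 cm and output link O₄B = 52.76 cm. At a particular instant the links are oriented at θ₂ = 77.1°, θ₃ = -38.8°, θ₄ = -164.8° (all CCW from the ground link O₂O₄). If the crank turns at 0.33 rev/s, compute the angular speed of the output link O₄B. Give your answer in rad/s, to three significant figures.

ω₂ = 2.073 rad/s (from 0.33 rev/s).
Differentiating the loop-closure r₂e^{iθ₂}+r₃e^{iθ₃}=r₁+r₄e^{iθ₄} gives r₂ω₂e^{iθ₂}+r₃ω₃e^{iθ₃}=r₄ω₄e^{iθ₄}.
Eliminating the other unknown: ω₄ = r₂ω₂ sin(θ₂−θ₃) / [r₄ sin(θ₄−θ₃)].
Numerator sine = +0.89956; denominator sine = -0.80902.
Result = 0.2301·2.073·(+0.89956) / (0.5276·(-0.80902)) = -1.0055 rad/s; magnitude 1.0055 rad/s.

1.01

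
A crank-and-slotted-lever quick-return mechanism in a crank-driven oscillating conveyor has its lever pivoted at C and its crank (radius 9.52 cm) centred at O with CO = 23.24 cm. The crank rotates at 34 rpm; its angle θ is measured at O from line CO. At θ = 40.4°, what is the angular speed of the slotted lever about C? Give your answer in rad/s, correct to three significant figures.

0.953

ω = 3.56 rad/s (from 34 rpm).
Crank pin A relative to C: A = (d + r cosθ, r sinθ); lever angle φ = atan2(r sinθ, d + r cosθ).
Differentiating tanφ: φ̇ = rω(d cosθ + r)/(d² + r² + 2dr cosθ).
d² + r² + 2dr cosθ = |CA|² = 0.0967701 m²;  d cosθ + r = +0.27218 m.
|ω_lever| = |0.0952·3.56·+0.27218| / 0.0967701 = 0.95337 rad/s.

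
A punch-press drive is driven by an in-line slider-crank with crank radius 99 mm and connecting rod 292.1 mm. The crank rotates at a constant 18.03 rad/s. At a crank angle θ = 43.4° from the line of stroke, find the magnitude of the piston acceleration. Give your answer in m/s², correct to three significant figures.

24.3

ω = 18.03 rad/s
x(θ) = r cosθ + √(L² − r² sin²θ); with ω constant, a = ω²·d²x/dθ².
d²x/dθ² = −r cosθ − r²(cos2θ)/√u − r⁴ sin²2θ/(4u^{3/2}),  u = L² − r² sin²θ = 0.0806955 m².
Substituting r = 0.099 m, L = 0.2921 m, θ = 43.4°: d²x/dθ² = -0.074901 m.
a = ω²·d²x/dθ² = (18.03)²·(-0.074901) = -24.349 m/s²;  |a| = 24.349 m/s².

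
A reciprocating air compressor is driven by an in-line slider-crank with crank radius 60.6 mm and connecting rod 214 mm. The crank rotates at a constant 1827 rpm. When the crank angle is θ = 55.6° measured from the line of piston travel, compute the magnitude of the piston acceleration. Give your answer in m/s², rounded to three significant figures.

1030

ω = 2π·1827/60 = 191.3 rad/s
x(θ) = r cosθ + √(L² − r² sin²θ); with ω constant, a = ω²·d²x/dθ².
d²x/dθ² = −r cosθ − r²(cos2θ)/√u − r⁴ sin²2θ/(4u^{3/2}),  u = L² − r² sin²θ = 0.0432958 m².
Substituting r = 0.0606 m, L = 0.214 m, θ = 55.6°: d²x/dθ² = -0.02818 m.
a = ω²·d²x/dθ² = (191.3)²·(-0.02818) = -1031.5 m/s²;  |a| = 1031.5 m/s².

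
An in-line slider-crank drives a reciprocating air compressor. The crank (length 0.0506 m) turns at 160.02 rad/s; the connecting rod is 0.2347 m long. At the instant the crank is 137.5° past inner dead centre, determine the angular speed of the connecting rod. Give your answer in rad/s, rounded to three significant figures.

25.7

ω = 160 rad/s
The rod makes angle φ with the slider axis where L sinφ = r sinθ; differentiating, L cosφ·φ̇ = r ω cosθ.
L cosφ = √(L² − r² sin²θ) = 0.2322 m.
|ω_rod| = r ω |cosθ| / √(L² − r² sin²θ) = 0.0506·160·0.73728/0.2322 = 25.71 rad/s.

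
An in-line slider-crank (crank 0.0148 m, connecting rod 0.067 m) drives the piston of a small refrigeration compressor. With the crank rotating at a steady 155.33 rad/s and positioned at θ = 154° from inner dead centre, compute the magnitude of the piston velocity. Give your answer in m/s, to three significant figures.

0.807

ω = 155.3 rad/s
For an in-line slider-crank, x = r cosθ + √(L² − r² sin²θ), so v = −rω sinθ·[1 + r cosθ/√(L² − r² sin²θ)].
With r = 0.0148 m, L = 0.067 m, θ = 154°: √(L² − r² sin²θ) = 0.066685 m.
v = −0.0148·155.3·0.43837·[1 + 0.0148·-0.89879/0.066685] = -0.80674 m/s.
|v| = 0.80674 m/s.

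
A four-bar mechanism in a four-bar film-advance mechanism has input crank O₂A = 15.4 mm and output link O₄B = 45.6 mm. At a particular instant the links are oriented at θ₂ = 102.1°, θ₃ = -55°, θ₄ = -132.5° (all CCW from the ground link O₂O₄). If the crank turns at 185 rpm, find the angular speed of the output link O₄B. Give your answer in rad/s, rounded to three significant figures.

ω₂ = 19.37 rad/s (from 185 rpm).
Differentiating the loop-closure r₂e^{iθ₂}+r₃e^{iθ₃}=r₁+r₄e^{iθ₄} gives r₂ω₂e^{iθ₂}+r₃ω₃e^{iθ₃}=r₄ω₄e^{iθ₄}.
Eliminating the other unknown: ω₄ = r₂ω₂ sin(θ₂−θ₃) / [r₄ sin(θ₄−θ₃)].
Numerator sine = +0.38912; denominator sine = -0.97630.
Result = 0.0154·19.37·(+0.38912) / (0.0456·(-0.97630)) = -2.6077 rad/s; magnitude 2.6077 rad/s.

2.61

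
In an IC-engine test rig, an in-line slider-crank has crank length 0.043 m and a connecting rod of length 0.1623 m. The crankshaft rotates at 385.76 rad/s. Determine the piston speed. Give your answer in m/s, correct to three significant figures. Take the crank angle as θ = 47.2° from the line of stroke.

14.4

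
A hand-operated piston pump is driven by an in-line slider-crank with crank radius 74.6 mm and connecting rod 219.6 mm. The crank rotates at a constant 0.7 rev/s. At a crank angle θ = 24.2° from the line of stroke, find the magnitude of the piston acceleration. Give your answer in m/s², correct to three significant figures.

ω = 2π·0.7 = 4.398 rad/s
x(θ) = r cosθ + √(L² − r² sin²θ); with ω constant, a = ω²·d²x/dθ².
d²x/dθ² = −r cosθ − r²(cos2θ)/√u − r⁴ sin²2θ/(4u^{3/2}),  u = L² − r² sin²θ = 0.047289 m².
Substituting r = 0.0746 m, L = 0.2196 m, θ = 24.2°: d²x/dθ² = -0.085456 m.
a = ω²·d²x/dθ² = (4.398)²·(-0.085456) = -1.6531 m/s²;  |a| = 1.6531 m/s².

1.65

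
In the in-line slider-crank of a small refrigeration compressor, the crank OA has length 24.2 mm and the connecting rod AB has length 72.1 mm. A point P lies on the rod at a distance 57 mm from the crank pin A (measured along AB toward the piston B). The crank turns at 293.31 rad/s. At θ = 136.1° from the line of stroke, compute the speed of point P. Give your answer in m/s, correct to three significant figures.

4.10

ω = 293.3 rad/s.  Crank-pin speed |V_A| = rω = 7.0981 m/s, perpendicular to OA.
Rod angle: sinφ = −(r/L) sinθ ⇒ φ = -13.458°; ω_rod = −rω cosθ/√(L²−r²sin²θ) = +72.94 rad/s.
V_P = V_A + ω_rod × AP, with AP = 0.057 m along the rod.
Components: V_Px = −rω sinθ − a·ω_rod·sinφ = -3.9542 m/s;  V_Py = rω cosθ + a·ω_rod·cosφ = -1.0711 m/s.
|V_P| = √(V_Px² + V_Py²) = 4.0967 m/s.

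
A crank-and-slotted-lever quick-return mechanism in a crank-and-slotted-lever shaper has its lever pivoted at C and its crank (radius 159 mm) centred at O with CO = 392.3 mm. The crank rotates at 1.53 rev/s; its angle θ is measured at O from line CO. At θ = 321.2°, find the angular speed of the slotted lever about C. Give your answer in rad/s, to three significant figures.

2.57

ω = 9.613 rad/s (from 1.53 rev/s).
Crank pin A relative to C: A = (d + r cosθ, r sinθ); lever angle φ = atan2(r sinθ, d + r cosθ).
Differentiating tanφ: φ̇ = rω(d cosθ + r)/(d² + r² + 2dr cosθ).
d² + r² + 2dr cosθ = |CA|² = 0.276404 m²;  d cosθ + r = +0.46473 m.
|ω_lever| = |0.159·9.613·+0.46473| / 0.276404 = 2.57 rad/s.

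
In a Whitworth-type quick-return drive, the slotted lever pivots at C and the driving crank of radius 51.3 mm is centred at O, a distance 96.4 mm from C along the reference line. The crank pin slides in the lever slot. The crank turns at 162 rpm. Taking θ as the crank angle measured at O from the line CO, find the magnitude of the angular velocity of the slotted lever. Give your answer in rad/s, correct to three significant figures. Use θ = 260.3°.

ω = 16.96 rad/s (from 162 rpm).
Crank pin A relative to C: A = (d + r cosθ, r sinθ); lever angle φ = atan2(r sinθ, d + r cosθ).
Differentiating tanφ: φ̇ = rω(d cosθ + r)/(d² + r² + 2dr cosθ).
d² + r² + 2dr cosθ = |CA|² = 0.0102582 m²;  d cosθ + r = +0.035058 m.
|ω_lever| = |0.0513·16.96·+0.035058| / 0.0102582 = 2.9742 rad/s.

2.97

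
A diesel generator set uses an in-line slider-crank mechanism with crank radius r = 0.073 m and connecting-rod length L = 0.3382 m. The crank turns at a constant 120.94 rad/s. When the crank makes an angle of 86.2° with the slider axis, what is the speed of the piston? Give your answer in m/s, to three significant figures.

ω = 120.9 rad/s
For an in-line slider-crank, x = r cosθ + √(L² − r² sin²θ), so v = −rω sinθ·[1 + r cosθ/√(L² − r² sin²θ)].
With r = 0.073 m, L = 0.3382 m, θ = 86.2°: √(L² − r² sin²θ) = 0.33026 m.
v = −0.073·120.9·0.99780·[1 + 0.073·0.06627/0.33026] = -8.9383 m/s.
|v| = 8.9383 m/s.

8.94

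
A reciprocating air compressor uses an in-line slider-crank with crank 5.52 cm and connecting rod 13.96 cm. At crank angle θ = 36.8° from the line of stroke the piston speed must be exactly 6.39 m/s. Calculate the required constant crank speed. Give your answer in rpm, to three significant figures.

1390

For an in-line slider-crank, |v_piston| = rω|sinθ|·[1 + r cosθ/√(L² − r² sin²θ)].
With r = 0.0552 m, L = 0.1396 m, θ = 36.8°: the bracketed kinematic factor |dx/dθ| = 0.043842 m.
ω = v/|dx/dθ| = 6.39/0.043842 = 145.75 rad/s.
N = 60ω/(2π) = 1391.8 rpm.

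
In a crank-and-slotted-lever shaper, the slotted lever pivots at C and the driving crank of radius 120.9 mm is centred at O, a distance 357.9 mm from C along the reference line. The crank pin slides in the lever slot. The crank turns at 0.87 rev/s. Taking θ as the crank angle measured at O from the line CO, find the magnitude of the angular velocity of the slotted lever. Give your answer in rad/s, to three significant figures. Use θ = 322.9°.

1.27

ω = 5.466 rad/s (from 0.87 rev/s).
Crank pin A relative to C: A = (d + r cosθ, r sinθ); lever angle φ = atan2(r sinθ, d + r cosθ).
Differentiating tanφ: φ̇ = rω(d cosθ + r)/(d² + r² + 2dr cosθ).
d² + r² + 2dr cosθ = |CA|² = 0.211732 m²;  d cosθ + r = +0.40636 m.
|ω_lever| = |0.1209·5.466·+0.40636| / 0.211732 = 1.2684 rad/s.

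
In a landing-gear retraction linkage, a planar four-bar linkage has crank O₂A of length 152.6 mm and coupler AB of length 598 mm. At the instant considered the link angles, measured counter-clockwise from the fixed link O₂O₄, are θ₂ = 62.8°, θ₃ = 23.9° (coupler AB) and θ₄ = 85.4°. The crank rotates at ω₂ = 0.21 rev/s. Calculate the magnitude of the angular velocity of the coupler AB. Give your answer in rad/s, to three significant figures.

ω₂ = 1.319 rad/s (from 0.21 rev/s).
Differentiating the loop-closure r₂e^{iθ₂}+r₃e^{iθ₃}=r₁+r₄e^{iθ₄} gives r₂ω₂e^{iθ₂}+r₃ω₃e^{iθ₃}=r₄ω₄e^{iθ₄}.
Eliminating the other unknown: ω₃ = r₂ω₂ sin(θ₄−θ₂) / [r₃ sin(θ₃−θ₄)].
Numerator sine = +0.38430; denominator sine = -0.87882.
Result = 0.1526·1.319·(+0.38430) / (0.598·(-0.87882)) = -0.14724 rad/s; magnitude 0.14724 rad/s.

0.147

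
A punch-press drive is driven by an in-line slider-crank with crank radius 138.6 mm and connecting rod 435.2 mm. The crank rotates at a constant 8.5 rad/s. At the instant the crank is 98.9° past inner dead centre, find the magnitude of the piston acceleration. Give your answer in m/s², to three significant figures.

ω = 8.5 rad/s
x(θ) = r cosθ + √(L² − r² sin²θ); with ω constant, a = ω²·d²x/dθ².
d²x/dθ² = −r cosθ − r²(cos2θ)/√u − r⁴ sin²2θ/(4u^{3/2}),  u = L² − r² sin²θ = 0.170649 m².
Substituting r = 0.1386 m, L = 0.4352 m, θ = 98.9°: d²x/dθ² = +0.065597 m.
a = ω²·d²x/dθ² = (8.5)²·(+0.065597) = +4.7394 m/s²;  |a| = 4.7394 m/s².

4.74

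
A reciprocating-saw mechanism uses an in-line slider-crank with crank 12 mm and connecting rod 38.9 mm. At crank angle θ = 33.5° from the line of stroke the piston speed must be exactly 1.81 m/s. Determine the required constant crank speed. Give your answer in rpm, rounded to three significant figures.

For an in-line slider-crank, |v_piston| = rω|sinθ|·[1 + r cosθ/√(L² − r² sin²θ)].
With r = 0.012 m, L = 0.0389 m, θ = 33.5°: the bracketed kinematic factor |dx/dθ| = 0.0083523 m.
ω = v/|dx/dθ| = 1.81/0.0083523 = 216.71 rad/s.
N = 60ω/(2π) = 2069.4 rpm.

2070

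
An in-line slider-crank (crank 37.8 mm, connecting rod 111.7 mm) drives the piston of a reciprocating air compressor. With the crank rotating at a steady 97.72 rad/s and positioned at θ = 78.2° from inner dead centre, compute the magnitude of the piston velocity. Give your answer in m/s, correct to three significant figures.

3.88

ω = 97.72 rad/s
For an in-line slider-crank, x = r cosθ + √(L² − r² sin²θ), so v = −rω sinθ·[1 + r cosθ/√(L² − r² sin²θ)].
With r = 0.0378 m, L = 0.1117 m, θ = 78.2°: √(L² − r² sin²θ) = 0.10539 m.
v = −0.0378·97.72·0.97887·[1 + 0.0378·0.20450/0.10539] = -3.8809 m/s.
|v| = 3.8809 m/s.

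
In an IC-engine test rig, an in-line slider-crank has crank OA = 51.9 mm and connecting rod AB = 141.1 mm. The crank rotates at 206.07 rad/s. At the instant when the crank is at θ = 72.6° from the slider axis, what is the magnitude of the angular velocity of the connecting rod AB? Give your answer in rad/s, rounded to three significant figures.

24.2

ω = 206.1 rad/s
The rod makes angle φ with the slider axis where L sinφ = r sinθ; differentiating, L cosφ·φ̇ = r ω cosθ.
L cosφ = √(L² − r² sin²θ) = 0.13212 m.
|ω_rod| = r ω |cosθ| / √(L² − r² sin²θ) = 0.0519·206.1·0.29904/0.13212 = 24.207 rad/s.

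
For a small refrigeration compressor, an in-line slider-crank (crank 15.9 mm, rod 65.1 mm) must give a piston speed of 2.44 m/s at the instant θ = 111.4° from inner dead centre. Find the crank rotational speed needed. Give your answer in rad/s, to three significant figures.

For an in-line slider-crank, |v_piston| = rω|sinθ|·[1 + r cosθ/√(L² − r² sin²θ)].
With r = 0.0159 m, L = 0.0651 m, θ = 111.4°: the bracketed kinematic factor |dx/dθ| = 0.013449 m.
ω = v/|dx/dθ| = 2.44/0.013449 = 181.43 rad/s.

181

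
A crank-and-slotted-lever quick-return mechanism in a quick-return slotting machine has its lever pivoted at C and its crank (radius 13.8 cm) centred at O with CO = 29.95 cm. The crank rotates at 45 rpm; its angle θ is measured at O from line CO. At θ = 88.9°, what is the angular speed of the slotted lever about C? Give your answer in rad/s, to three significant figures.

ω = 4.712 rad/s (from 45 rpm).
Crank pin A relative to C: A = (d + r cosθ, r sinθ); lever angle φ = atan2(r sinθ, d + r cosθ).
Differentiating tanφ: φ̇ = rω(d cosθ + r)/(d² + r² + 2dr cosθ).
d² + r² + 2dr cosθ = |CA|² = 0.110331 m²;  d cosθ + r = +0.14375 m.
|ω_lever| = |0.138·4.712·+0.14375| / 0.110331 = 0.84728 rad/s.

0.847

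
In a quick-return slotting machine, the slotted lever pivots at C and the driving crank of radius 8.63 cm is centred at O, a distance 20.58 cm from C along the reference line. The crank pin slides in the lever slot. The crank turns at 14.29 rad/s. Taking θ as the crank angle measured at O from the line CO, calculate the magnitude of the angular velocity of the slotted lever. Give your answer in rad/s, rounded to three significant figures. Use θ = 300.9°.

ω = 14.29 rad/s
Crank pin A relative to C: A = (d + r cosθ, r sinθ); lever angle φ = atan2(r sinθ, d + r cosθ).
Differentiating tanφ: φ̇ = rω(d cosθ + r)/(d² + r² + 2dr cosθ).
d² + r² + 2dr cosθ = |CA|² = 0.0680429 m²;  d cosθ + r = +0.19199 m.
|ω_lever| = |0.0863·14.29·+0.19199| / 0.0680429 = 3.4796 rad/s.

3.48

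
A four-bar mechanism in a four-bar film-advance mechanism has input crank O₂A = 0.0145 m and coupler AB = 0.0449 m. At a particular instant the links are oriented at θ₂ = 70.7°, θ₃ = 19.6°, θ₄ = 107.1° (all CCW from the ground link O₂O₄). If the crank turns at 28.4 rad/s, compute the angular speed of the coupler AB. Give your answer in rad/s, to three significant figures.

5.45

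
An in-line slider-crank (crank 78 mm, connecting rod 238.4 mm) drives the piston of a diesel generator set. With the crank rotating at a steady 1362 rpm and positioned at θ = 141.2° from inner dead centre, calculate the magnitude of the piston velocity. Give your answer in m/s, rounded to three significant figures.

ω = 2π·1362/60 = 142.6 rad/s
For an in-line slider-crank, x = r cosθ + √(L² − r² sin²θ), so v = −rω sinθ·[1 + r cosθ/√(L² − r² sin²θ)].
With r = 0.078 m, L = 0.2384 m, θ = 141.2°: √(L² − r² sin²θ) = 0.23334 m.
v = −0.078·142.6·0.62660·[1 + 0.078·-0.77934/0.23334] = -5.1549 m/s.
|v| = 5.1549 m/s.

5.15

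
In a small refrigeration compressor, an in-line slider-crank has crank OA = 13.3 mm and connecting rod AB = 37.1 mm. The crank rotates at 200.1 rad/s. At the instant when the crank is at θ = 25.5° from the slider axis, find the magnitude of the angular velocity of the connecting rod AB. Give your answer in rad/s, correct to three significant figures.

ω = 200.1 rad/s
The rod makes angle φ with the slider axis where L sinφ = r sinθ; differentiating, L cosφ·φ̇ = r ω cosθ.
L cosφ = √(L² − r² sin²θ) = 0.036655 m.
|ω_rod| = r ω |cosθ| / √(L² − r² sin²θ) = 0.0133·200.1·0.90259/0.036655 = 65.531 rad/s.

65.5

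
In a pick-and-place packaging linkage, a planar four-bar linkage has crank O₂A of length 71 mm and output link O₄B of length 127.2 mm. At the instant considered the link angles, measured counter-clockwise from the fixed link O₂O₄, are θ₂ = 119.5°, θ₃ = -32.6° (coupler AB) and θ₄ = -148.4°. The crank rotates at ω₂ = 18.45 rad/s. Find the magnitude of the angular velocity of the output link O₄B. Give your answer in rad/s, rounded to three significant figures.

5.35

ω₂ = 18.45 rad/s
Differentiating the loop-closure r₂e^{iθ₂}+r₃e^{iθ₃}=r₁+r₄e^{iθ₄} gives r₂ω₂e^{iθ₂}+r₃ω₃e^{iθ₃}=r₄ω₄e^{iθ₄}.
Eliminating the other unknown: ω₄ = r₂ω₂ sin(θ₂−θ₃) / [r₄ sin(θ₄−θ₃)].
Numerator sine = +0.46793; denominator sine = -0.90032.
Result = 0.071·18.45·(+0.46793) / (0.1272·(-0.90032)) = -5.3524 rad/s; magnitude 5.3524 rad/s.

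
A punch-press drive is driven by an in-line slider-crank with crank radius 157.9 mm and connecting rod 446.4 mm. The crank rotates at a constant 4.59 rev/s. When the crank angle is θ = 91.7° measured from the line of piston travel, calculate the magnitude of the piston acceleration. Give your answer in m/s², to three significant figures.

ω = 2π·4.59 = 28.84 rad/s
x(θ) = r cosθ + √(L² − r² sin²θ); with ω constant, a = ω²·d²x/dθ².
d²x/dθ² = −r cosθ − r²(cos2θ)/√u − r⁴ sin²2θ/(4u^{3/2}),  u = L² − r² sin²θ = 0.174362 m².
Substituting r = 0.1579 m, L = 0.4464 m, θ = 91.7°: d²x/dθ² = +0.06428 m.
a = ω²·d²x/dθ² = (28.84)²·(+0.06428) = +53.464 m/s²;  |a| = 53.464 m/s².

53.5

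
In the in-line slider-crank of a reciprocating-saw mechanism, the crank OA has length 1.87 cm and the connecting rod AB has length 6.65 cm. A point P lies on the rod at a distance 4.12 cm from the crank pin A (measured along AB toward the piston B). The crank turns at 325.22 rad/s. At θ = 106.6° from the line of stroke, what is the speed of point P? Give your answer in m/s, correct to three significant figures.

ω = 325.2 rad/s.  Crank-pin speed |V_A| = rω = 6.0816 m/s, perpendicular to OA.
Rod angle: sinφ = −(r/L) sinθ ⇒ φ = -15.634°; ω_rod = −rω cosθ/√(L²−r²sin²θ) = +27.131 rad/s.
V_P = V_A + ω_rod × AP, with AP = 0.0412 m along the rod.
Components: V_Px = −rω sinθ − a·ω_rod·sinφ = -5.5269 m/s;  V_Py = rω cosθ + a·ω_rod·cosφ = -0.66101 m/s.
|V_P| = √(V_Px² + V_Py²) = 5.5663 m/s.

5.57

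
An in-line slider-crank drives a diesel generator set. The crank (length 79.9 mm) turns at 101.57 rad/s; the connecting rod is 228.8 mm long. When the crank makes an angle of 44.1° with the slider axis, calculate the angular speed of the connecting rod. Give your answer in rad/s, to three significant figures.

26.3

ω = 101.6 rad/s
The rod makes angle φ with the slider axis where L sinφ = r sinθ; differentiating, L cosφ·φ̇ = r ω cosθ.
L cosφ = √(L² − r² sin²θ) = 0.22194 m.
|ω_rod| = r ω |cosθ| / √(L² − r² sin²θ) = 0.0799·101.6·0.71813/0.22194 = 26.259 rad/s.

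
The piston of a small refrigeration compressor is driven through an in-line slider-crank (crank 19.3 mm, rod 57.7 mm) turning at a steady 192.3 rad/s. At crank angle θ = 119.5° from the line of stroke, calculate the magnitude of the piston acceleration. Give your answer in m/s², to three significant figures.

ω = 192.3 rad/s
x(θ) = r cosθ + √(L² − r² sin²θ); with ω constant, a = ω²·d²x/dθ².
d²x/dθ² = −r cosθ − r²(cos2θ)/√u − r⁴ sin²2θ/(4u^{3/2}),  u = L² − r² sin²θ = 0.00304712 m².
Substituting r = 0.0193 m, L = 0.0577 m, θ = 119.5°: d²x/dθ² = +0.012828 m.
a = ω²·d²x/dθ² = (192.3)²·(+0.012828) = +474.36 m/s²;  |a| = 474.36 m/s².

474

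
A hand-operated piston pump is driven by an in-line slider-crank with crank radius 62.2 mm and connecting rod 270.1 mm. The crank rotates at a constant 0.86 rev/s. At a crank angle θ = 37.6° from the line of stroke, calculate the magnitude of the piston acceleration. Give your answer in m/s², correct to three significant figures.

1.55

ω = 2π·0.86 = 5.404 rad/s
x(θ) = r cosθ + √(L² − r² sin²θ); with ω constant, a = ω²·d²x/dθ².
d²x/dθ² = −r cosθ − r²(cos2θ)/√u − r⁴ sin²2θ/(4u^{3/2}),  u = L² − r² sin²θ = 0.0715137 m².
Substituting r = 0.0622 m, L = 0.2701 m, θ = 37.6°: d²x/dθ² = -0.053159 m.
a = ω²·d²x/dθ² = (5.404)²·(-0.053159) = -1.5521 m/s²;  |a| = 1.5521 m/s².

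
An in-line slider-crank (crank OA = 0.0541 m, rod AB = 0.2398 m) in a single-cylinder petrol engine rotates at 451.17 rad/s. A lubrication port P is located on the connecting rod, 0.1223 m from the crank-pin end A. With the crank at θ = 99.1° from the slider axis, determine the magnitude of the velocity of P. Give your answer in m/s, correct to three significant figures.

ω = 451.2 rad/s.  Crank-pin speed |V_A| = rω = 24.408 m/s, perpendicular to OA.
Rod angle: sinφ = −(r/L) sinθ ⇒ φ = -12.871°; ω_rod = −rω cosθ/√(L²−r²sin²θ) = +16.513 rad/s.
V_P = V_A + ω_rod × AP, with AP = 0.1223 m along the rod.
Components: V_Px = −rω sinθ − a·ω_rod·sinφ = -23.651 m/s;  V_Py = rω cosθ + a·ω_rod·cosφ = -1.8915 m/s.
|V_P| = √(V_Px² + V_Py²) = 23.727 m/s.

23.7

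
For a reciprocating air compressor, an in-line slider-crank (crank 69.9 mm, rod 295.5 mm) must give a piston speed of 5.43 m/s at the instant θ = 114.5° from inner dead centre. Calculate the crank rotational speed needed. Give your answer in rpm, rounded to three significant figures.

906

For an in-line slider-crank, |v_piston| = rω|sinθ|·[1 + r cosθ/√(L² − r² sin²θ)].
With r = 0.0699 m, L = 0.2955 m, θ = 114.5°: the bracketed kinematic factor |dx/dθ| = 0.057217 m.
ω = v/|dx/dθ| = 5.43/0.057217 = 94.902 rad/s.
N = 60ω/(2π) = 906.24 rpm.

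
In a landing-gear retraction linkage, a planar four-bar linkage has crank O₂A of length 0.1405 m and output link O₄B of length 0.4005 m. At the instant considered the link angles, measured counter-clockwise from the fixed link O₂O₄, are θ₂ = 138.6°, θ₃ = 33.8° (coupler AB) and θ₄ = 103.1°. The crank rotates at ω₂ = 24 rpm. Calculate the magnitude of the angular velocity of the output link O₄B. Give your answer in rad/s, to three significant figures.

0.911

ω₂ = 2.513 rad/s (from 24 rpm).
Differentiating the loop-closure r₂e^{iθ₂}+r₃e^{iθ₃}=r₁+r₄e^{iθ₄} gives r₂ω₂e^{iθ₂}+r₃ω₃e^{iθ₃}=r₄ω₄e^{iθ₄}.
Eliminating the other unknown: ω₄ = r₂ω₂ sin(θ₂−θ₃) / [r₄ sin(θ₄−θ₃)].
Numerator sine = +0.96682; denominator sine = +0.93544.
Result = 0.1405·2.513·(+0.96682) / (0.4005·(+0.93544)) = +0.91126 rad/s; magnitude 0.91126 rad/s.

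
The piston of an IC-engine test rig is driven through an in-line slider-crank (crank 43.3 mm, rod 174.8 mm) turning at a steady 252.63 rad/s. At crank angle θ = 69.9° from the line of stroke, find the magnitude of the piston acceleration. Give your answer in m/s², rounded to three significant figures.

417

ω = 252.6 rad/s
x(θ) = r cosθ + √(L² − r² sin²θ); with ω constant, a = ω²·d²x/dθ².
d²x/dθ² = −r cosθ − r²(cos2θ)/√u − r⁴ sin²2θ/(4u^{3/2}),  u = L² − r² sin²θ = 0.0289016 m².
Substituting r = 0.0433 m, L = 0.1748 m, θ = 69.9°: d²x/dθ² = -0.0065315 m.
a = ω²·d²x/dθ² = (252.6)²·(-0.0065315) = -416.85 m/s²;  |a| = 416.85 m/s².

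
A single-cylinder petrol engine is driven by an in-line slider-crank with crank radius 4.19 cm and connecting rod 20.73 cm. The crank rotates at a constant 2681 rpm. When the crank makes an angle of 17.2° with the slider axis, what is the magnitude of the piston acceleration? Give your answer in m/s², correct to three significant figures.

ω = 2π·2681/60 = 280.8 rad/s
x(θ) = r cosθ + √(L² − r² sin²θ); with ω constant, a = ω²·d²x/dθ².
d²x/dθ² = −r cosθ − r²(cos2θ)/√u − r⁴ sin²2θ/(4u^{3/2}),  u = L² − r² sin²θ = 0.0428198 m².
Substituting r = 0.0419 m, L = 0.2073 m, θ = 17.2°: d²x/dθ² = -0.047054 m.
a = ω²·d²x/dθ² = (280.8)²·(-0.047054) = -3708.9 m/s²;  |a| = 3708.9 m/s².

3710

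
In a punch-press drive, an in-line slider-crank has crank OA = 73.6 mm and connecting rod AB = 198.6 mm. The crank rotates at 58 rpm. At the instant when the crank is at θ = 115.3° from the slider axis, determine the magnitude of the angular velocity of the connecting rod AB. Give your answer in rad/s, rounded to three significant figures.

1.02

ω = 6.074 rad/s (converted from 58 rpm).
The rod makes angle φ with the slider axis where L sinφ = r sinθ; differentiating, L cosφ·φ̇ = r ω cosθ.
L cosφ = √(L² − r² sin²θ) = 0.18712 m.
|ω_rod| = r ω |cosθ| / √(L² − r² sin²θ) = 0.0736·6.074·0.42736/0.18712 = 1.0209 rad/s.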